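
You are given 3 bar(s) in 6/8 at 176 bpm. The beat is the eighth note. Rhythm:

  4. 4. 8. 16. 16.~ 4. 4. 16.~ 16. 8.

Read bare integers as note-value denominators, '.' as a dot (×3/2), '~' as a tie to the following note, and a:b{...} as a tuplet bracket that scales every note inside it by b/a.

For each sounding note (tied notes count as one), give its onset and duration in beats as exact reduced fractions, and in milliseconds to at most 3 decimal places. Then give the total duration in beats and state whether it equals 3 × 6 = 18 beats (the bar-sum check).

1) 0.0ms=0b +1022.727ms=3b
2) 1022.727ms=3b +1022.727ms=3b
3) 2045.455ms=6b +511.364ms=3/2b
4) 2556.818ms=15/2b +255.682ms=3/4b
5) 2812.5ms=33/4b +1278.409ms=15/4b
6) 4090.909ms=12b +1022.727ms=3b
7) 5113.636ms=15b +511.364ms=3/2b
8) 5625.0ms=33/2b +511.364ms=3/2b
Σ=18b of 18 (176bpm 6/8) — PASS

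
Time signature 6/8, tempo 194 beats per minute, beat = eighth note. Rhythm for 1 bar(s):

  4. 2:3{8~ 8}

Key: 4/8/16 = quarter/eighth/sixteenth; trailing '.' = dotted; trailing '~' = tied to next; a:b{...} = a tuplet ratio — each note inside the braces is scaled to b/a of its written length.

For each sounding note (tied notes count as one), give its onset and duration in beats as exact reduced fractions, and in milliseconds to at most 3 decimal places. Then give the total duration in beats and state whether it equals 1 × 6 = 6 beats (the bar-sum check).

1) 0.0ms=0b +927.835ms=3b
2) 927.835ms=3b +927.835ms=3b
Σ=6b of 6 (194bpm 6/8) — PASS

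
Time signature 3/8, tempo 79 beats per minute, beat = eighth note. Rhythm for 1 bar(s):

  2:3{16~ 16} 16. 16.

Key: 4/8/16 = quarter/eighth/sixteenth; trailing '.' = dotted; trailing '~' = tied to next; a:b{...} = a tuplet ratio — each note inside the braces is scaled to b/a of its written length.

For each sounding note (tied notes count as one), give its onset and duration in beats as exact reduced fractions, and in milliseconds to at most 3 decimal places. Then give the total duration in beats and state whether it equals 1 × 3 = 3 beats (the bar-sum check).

1) 0.0ms=0b +1139.241ms=3/2b
2) 1139.241ms=3/2b +569.62ms=3/4b
3) 1708.861ms=9/4b +569.62ms=3/4b
Σ=3b of 3 (79bpm 3/8) — PASS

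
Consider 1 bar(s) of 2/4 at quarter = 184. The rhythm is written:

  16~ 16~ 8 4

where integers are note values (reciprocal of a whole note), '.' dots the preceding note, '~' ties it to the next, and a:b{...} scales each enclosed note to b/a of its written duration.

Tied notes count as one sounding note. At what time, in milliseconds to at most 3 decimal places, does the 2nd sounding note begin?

1. 0.0ms @ 0 + 326.087ms (1)
2. 326.087ms @ 1 + 326.087ms (1)

note 2 onset = 1b = 326.087ms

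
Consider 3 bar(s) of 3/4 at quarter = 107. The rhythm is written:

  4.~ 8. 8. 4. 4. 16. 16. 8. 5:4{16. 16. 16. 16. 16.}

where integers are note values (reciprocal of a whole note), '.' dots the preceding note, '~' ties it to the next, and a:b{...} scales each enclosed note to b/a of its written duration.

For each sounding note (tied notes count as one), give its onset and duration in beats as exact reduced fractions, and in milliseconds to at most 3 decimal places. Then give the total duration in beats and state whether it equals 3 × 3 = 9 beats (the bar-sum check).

1) 0.0ms=0b +1261.682ms=9/4b
2) 1261.682ms=9/4b +420.561ms=3/4b
3) 1682.243ms=3b +841.121ms=3/2b
4) 2523.364ms=9/2b +841.121ms=3/2b
5) 3364.486ms=6b +210.28ms=3/8b
6) 3574.766ms=51/8b +210.28ms=3/8b
7) 3785.047ms=27/4b +420.561ms=3/4b
8) 4205.607ms=15/2b +168.224ms=3/10b
9) 4373.832ms=39/5b +168.224ms=3/10b
10) 4542.056ms=81/10b +168.224ms=3/10b
11) 4710.28ms=42/5b +168.224ms=3/10b
12) 4878.505ms=87/10b +168.224ms=3/10b
Σ=9b of 9 (107bpm 3/4) — PASS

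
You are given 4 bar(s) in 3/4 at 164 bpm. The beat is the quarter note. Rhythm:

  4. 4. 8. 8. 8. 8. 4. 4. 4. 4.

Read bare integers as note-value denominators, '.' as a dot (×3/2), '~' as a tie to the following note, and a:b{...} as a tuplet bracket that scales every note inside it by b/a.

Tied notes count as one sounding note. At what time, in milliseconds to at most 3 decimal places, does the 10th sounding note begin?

note 10 onset = 21/2b = 3841.463ms

1. 0.0ms @ 0 + 548.78ms (3/2)
2. 548.78ms @ 3/2 + 548.78ms (3/2)
3. 1097.561ms @ 3 + 274.39ms (3/4)
4. 1371.951ms @ 15/4 + 274.39ms (3/4)
5. 1646.341ms @ 9/2 + 274.39ms (3/4)
6. 1920.732ms @ 21/4 + 274.39ms (3/4)
7. 2195.122ms @ 6 + 548.78ms (3/2)
8. 2743.902ms @ 15/2 + 548.78ms (3/2)
9. 3292.683ms @ 9 + 548.78ms (3/2)
10. 3841.463ms @ 21/2 + 548.78ms (3/2)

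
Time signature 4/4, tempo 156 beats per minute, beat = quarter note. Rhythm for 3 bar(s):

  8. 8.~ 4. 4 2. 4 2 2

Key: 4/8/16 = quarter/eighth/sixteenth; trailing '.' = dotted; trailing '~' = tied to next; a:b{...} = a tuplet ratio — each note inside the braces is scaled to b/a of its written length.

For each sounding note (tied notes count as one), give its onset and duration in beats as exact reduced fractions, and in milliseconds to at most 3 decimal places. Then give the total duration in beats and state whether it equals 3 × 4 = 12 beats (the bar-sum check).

1) 0.0ms=0b +288.462ms=3/4b
2) 288.462ms=3/4b +865.385ms=9/4b
3) 1153.846ms=3b +384.615ms=1b
4) 1538.462ms=4b +1153.846ms=3b
5) 2692.308ms=7b +384.615ms=1b
6) 3076.923ms=8b +769.231ms=2b
7) 3846.154ms=10b +769.231ms=2b
Σ=12b of 12 (156bpm 4/4) — PASS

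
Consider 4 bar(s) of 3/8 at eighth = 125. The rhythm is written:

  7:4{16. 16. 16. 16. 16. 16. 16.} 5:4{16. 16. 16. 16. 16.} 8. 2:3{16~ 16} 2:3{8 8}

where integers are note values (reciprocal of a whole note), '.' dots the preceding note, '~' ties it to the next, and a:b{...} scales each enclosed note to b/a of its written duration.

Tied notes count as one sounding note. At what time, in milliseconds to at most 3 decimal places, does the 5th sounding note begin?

note 5 onset = 12/7b = 822.857ms

1. 0.0ms @ 0 + 205.714ms (3/7)
2. 205.714ms @ 3/7 + 205.714ms (3/7)
3. 411.429ms @ 6/7 + 205.714ms (3/7)
4. 617.143ms @ 9/7 + 205.714ms (3/7)
5. 822.857ms @ 12/7 + 205.714ms (3/7)
6. 1028.571ms @ 15/7 + 205.714ms (3/7)
7. 1234.286ms @ 18/7 + 205.714ms (3/7)
8. 1440.0ms @ 3 + 288.0ms (3/5)
9. 1728.0ms @ 18/5 + 288.0ms (3/5)
10. 2016.0ms @ 21/5 + 288.0ms (3/5)
11. 2304.0ms @ 24/5 + 288.0ms (3/5)
12. 2592.0ms @ 27/5 + 288.0ms (3/5)
13. 2880.0ms @ 6 + 720.0ms (3/2)
14. 3600.0ms @ 15/2 + 720.0ms (3/2)
15. 4320.0ms @ 9 + 720.0ms (3/2)
16. 5040.0ms @ 21/2 + 720.0ms (3/2)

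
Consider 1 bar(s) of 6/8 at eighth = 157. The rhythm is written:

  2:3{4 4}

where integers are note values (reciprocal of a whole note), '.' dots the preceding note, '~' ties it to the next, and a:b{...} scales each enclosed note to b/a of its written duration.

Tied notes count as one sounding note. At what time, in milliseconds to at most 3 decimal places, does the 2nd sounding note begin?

note 2 onset = 3b = 1146.497ms

1. 0.0ms @ 0 + 1146.497ms (3)
2. 1146.497ms @ 3 + 1146.497ms (3)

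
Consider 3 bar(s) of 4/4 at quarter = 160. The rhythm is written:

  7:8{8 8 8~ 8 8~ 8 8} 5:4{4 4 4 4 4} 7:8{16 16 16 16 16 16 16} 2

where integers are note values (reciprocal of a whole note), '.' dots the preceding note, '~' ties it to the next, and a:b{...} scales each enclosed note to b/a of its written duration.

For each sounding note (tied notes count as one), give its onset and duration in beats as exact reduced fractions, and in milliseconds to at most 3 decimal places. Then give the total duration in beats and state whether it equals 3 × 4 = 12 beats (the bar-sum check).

1) 0.0ms=0b +214.286ms=4/7b
2) 214.286ms=4/7b +214.286ms=4/7b
3) 428.571ms=8/7b +428.571ms=8/7b
4) 857.143ms=16/7b +428.571ms=8/7b
5) 1285.714ms=24/7b +214.286ms=4/7b
6) 1500.0ms=4b +300.0ms=4/5b
7) 1800.0ms=24/5b +300.0ms=4/5b
8) 2100.0ms=28/5b +300.0ms=4/5b
9) 2400.0ms=32/5b +300.0ms=4/5b
10) 2700.0ms=36/5b +300.0ms=4/5b
11) 3000.0ms=8b +107.143ms=2/7b
12) 3107.143ms=58/7b +107.143ms=2/7b
13) 3214.286ms=60/7b +107.143ms=2/7b
14) 3321.429ms=62/7b +107.143ms=2/7b
15) 3428.571ms=64/7b +107.143ms=2/7b
16) 3535.714ms=66/7b +107.143ms=2/7b
17) 3642.857ms=68/7b +107.143ms=2/7b
18) 3750.0ms=10b +750.0ms=2b
Σ=12b of 12 (160bpm 4/4) — PASS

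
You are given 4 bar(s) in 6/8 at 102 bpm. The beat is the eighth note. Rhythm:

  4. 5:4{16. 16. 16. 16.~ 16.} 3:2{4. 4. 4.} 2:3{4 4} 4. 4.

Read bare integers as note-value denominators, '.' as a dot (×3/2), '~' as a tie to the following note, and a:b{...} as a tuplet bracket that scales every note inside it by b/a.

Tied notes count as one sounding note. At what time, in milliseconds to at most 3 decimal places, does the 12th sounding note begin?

note 12 onset = 21b = 12352.941ms

1. 0.0ms @ 0 + 1764.706ms (3)
2. 1764.706ms @ 3 + 352.941ms (3/5)
3. 2117.647ms @ 18/5 + 352.941ms (3/5)
4. 2470.588ms @ 21/5 + 352.941ms (3/5)
5. 2823.529ms @ 24/5 + 705.882ms (6/5)
6. 3529.412ms @ 6 + 1176.471ms (2)
7. 4705.882ms @ 8 + 1176.471ms (2)
8. 5882.353ms @ 10 + 1176.471ms (2)
9. 7058.824ms @ 12 + 1764.706ms (3)
10. 8823.529ms @ 15 + 1764.706ms (3)
11. 10588.235ms @ 18 + 1764.706ms (3)
12. 12352.941ms @ 21 + 1764.706ms (3)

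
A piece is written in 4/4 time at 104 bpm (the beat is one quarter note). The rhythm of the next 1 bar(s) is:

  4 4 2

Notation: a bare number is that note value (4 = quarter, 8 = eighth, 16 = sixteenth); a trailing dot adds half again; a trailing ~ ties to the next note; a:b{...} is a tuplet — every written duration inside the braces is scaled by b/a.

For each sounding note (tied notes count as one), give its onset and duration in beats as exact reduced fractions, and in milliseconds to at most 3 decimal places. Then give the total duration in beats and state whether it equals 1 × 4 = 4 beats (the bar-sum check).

1) 0.0ms=0b +576.923ms=1b
2) 576.923ms=1b +576.923ms=1b
3) 1153.846ms=2b +1153.846ms=2b
Σ=4b of 4 (104bpm 4/4) — PASS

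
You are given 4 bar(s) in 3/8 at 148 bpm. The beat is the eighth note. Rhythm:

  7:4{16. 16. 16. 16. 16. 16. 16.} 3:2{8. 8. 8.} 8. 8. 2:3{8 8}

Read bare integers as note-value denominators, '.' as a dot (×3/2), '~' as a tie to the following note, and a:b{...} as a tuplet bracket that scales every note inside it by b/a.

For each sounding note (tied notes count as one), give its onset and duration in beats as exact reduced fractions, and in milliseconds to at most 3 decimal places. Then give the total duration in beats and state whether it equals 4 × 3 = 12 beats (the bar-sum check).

1) 0.0ms=0b +173.745ms=3/7b
2) 173.745ms=3/7b +173.745ms=3/7b
3) 347.49ms=6/7b +173.745ms=3/7b
4) 521.236ms=9/7b +173.745ms=3/7b
5) 694.981ms=12/7b +173.745ms=3/7b
6) 868.726ms=15/7b +173.745ms=3/7b
7) 1042.471ms=18/7b +173.745ms=3/7b
8) 1216.216ms=3b +405.405ms=1b
9) 1621.622ms=4b +405.405ms=1b
10) 2027.027ms=5b +405.405ms=1b
11) 2432.432ms=6b +608.108ms=3/2b
12) 3040.541ms=15/2b +608.108ms=3/2b
13) 3648.649ms=9b +608.108ms=3/2b
14) 4256.757ms=21/2b +608.108ms=3/2b
Σ=12b of 12 (148bpm 3/8) — PASS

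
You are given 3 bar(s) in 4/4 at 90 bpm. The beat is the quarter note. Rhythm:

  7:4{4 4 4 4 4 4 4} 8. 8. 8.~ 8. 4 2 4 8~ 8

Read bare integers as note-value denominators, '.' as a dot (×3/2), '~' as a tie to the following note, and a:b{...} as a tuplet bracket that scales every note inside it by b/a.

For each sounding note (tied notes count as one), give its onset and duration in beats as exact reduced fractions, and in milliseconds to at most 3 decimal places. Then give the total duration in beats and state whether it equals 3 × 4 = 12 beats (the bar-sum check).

1) 0.0ms=0b +380.952ms=4/7b
2) 380.952ms=4/7b +380.952ms=4/7b
3) 761.905ms=8/7b +380.952ms=4/7b
4) 1142.857ms=12/7b +380.952ms=4/7b
5) 1523.81ms=16/7b +380.952ms=4/7b
6) 1904.762ms=20/7b +380.952ms=4/7b
7) 2285.714ms=24/7b +380.952ms=4/7b
8) 2666.667ms=4b +500.0ms=3/4b
9) 3166.667ms=19/4b +500.0ms=3/4b
10) 3666.667ms=11/2b +1000.0ms=3/2b
11) 4666.667ms=7b +666.667ms=1b
12) 5333.333ms=8b +1333.333ms=2b
13) 6666.667ms=10b +666.667ms=1b
14) 7333.333ms=11b +666.667ms=1b
Σ=12b of 12 (90bpm 4/4) — PASS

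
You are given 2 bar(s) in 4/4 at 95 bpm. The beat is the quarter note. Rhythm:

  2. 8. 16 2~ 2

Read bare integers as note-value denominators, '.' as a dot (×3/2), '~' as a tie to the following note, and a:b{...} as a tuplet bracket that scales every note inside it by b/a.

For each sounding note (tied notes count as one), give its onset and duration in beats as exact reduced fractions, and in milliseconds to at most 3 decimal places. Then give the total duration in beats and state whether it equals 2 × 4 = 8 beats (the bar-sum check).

1) 0.0ms=0b +1894.737ms=3b
2) 1894.737ms=3b +473.684ms=3/4b
3) 2368.421ms=15/4b +157.895ms=1/4b
4) 2526.316ms=4b +2526.316ms=4b
Σ=8b of 8 (95bpm 4/4) — PASS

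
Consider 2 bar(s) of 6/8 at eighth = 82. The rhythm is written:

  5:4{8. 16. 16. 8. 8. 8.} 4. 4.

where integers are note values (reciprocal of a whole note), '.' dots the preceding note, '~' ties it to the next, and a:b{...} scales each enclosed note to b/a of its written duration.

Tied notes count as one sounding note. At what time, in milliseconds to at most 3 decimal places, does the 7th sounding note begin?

1. 0.0ms @ 0 + 878.049ms (6/5)
2. 878.049ms @ 6/5 + 439.024ms (3/5)
3. 1317.073ms @ 9/5 + 439.024ms (3/5)
4. 1756.098ms @ 12/5 + 878.049ms (6/5)
5. 2634.146ms @ 18/5 + 878.049ms (6/5)
6. 3512.195ms @ 24/5 + 878.049ms (6/5)
7. 4390.244ms @ 6 + 2195.122ms (3)
8. 6585.366ms @ 9 + 2195.122ms (3)

note 7 onset = 6b = 4390.244ms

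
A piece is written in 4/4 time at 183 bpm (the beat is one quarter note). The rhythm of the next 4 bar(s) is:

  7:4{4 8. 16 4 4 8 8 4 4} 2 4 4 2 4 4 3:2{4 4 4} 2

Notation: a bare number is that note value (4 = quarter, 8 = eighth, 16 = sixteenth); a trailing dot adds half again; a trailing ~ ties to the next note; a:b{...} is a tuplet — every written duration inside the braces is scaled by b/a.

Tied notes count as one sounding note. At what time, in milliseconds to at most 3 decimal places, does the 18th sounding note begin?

1. 0.0ms @ 0 + 187.354ms (4/7)
2. 187.354ms @ 4/7 + 140.515ms (3/7)
3. 327.869ms @ 1 + 46.838ms (1/7)
4. 374.707ms @ 8/7 + 187.354ms (4/7)
5. 562.061ms @ 12/7 + 187.354ms (4/7)
6. 749.415ms @ 16/7 + 93.677ms (2/7)
7. 843.091ms @ 18/7 + 93.677ms (2/7)
8. 936.768ms @ 20/7 + 187.354ms (4/7)
9. 1124.122ms @ 24/7 + 187.354ms (4/7)
10. 1311.475ms @ 4 + 655.738ms (2)
11. 1967.213ms @ 6 + 327.869ms (1)
12. 2295.082ms @ 7 + 327.869ms (1)
13. 2622.951ms @ 8 + 655.738ms (2)
14. 3278.689ms @ 10 + 327.869ms (1)
15. 3606.557ms @ 11 + 327.869ms (1)
16. 3934.426ms @ 12 + 218.579ms (2/3)
17. 4153.005ms @ 38/3 + 218.579ms (2/3)
18. 4371.585ms @ 40/3 + 218.579ms (2/3)
19. 4590.164ms @ 14 + 655.738ms (2)

note 18 onset = 40/3b = 4371.585ms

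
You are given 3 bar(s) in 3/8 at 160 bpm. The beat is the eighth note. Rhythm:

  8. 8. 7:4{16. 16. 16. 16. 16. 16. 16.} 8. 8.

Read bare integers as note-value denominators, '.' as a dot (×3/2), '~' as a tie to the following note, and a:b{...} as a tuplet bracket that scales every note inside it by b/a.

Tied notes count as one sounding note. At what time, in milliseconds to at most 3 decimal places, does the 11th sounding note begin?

note 11 onset = 15/2b = 2812.5ms

1. 0.0ms @ 0 + 562.5ms (3/2)
2. 562.5ms @ 3/2 + 562.5ms (3/2)
3. 1125.0ms @ 3 + 160.714ms (3/7)
4. 1285.714ms @ 24/7 + 160.714ms (3/7)
5. 1446.429ms @ 27/7 + 160.714ms (3/7)
6. 1607.143ms @ 30/7 + 160.714ms (3/7)
7. 1767.857ms @ 33/7 + 160.714ms (3/7)
8. 1928.571ms @ 36/7 + 160.714ms (3/7)
9. 2089.286ms @ 39/7 + 160.714ms (3/7)
10. 2250.0ms @ 6 + 562.5ms (3/2)
11. 2812.5ms @ 15/2 + 562.5ms (3/2)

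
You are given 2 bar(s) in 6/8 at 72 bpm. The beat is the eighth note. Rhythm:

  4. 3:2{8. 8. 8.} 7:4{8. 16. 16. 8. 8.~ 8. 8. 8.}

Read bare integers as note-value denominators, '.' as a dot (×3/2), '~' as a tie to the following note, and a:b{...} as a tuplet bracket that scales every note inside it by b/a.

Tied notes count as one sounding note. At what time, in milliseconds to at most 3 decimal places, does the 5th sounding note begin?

1. 0.0ms @ 0 + 2500.0ms (3)
2. 2500.0ms @ 3 + 833.333ms (1)
3. 3333.333ms @ 4 + 833.333ms (1)
4. 4166.667ms @ 5 + 833.333ms (1)
5. 5000.0ms @ 6 + 714.286ms (6/7)
6. 5714.286ms @ 48/7 + 357.143ms (3/7)
7. 6071.429ms @ 51/7 + 357.143ms (3/7)
8. 6428.571ms @ 54/7 + 714.286ms (6/7)
9. 7142.857ms @ 60/7 + 1428.571ms (12/7)
10. 8571.429ms @ 72/7 + 714.286ms (6/7)
11. 9285.714ms @ 78/7 + 714.286ms (6/7)

note 5 onset = 6b = 5000.0ms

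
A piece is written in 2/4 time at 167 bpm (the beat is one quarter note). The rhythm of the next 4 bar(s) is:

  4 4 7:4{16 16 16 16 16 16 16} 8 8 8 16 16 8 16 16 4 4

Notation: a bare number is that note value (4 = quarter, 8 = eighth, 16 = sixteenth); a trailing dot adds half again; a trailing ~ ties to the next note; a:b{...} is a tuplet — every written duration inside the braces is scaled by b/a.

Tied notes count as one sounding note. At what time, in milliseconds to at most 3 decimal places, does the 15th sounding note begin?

note 15 onset = 5b = 1796.407ms

1. 0.0ms @ 0 + 359.281ms (1)
2. 359.281ms @ 1 + 359.281ms (1)
3. 718.563ms @ 2 + 51.326ms (1/7)
4. 769.889ms @ 15/7 + 51.326ms (1/7)
5. 821.215ms @ 16/7 + 51.326ms (1/7)
6. 872.541ms @ 17/7 + 51.326ms (1/7)
7. 923.867ms @ 18/7 + 51.326ms (1/7)
8. 975.192ms @ 19/7 + 51.326ms (1/7)
9. 1026.518ms @ 20/7 + 51.326ms (1/7)
10. 1077.844ms @ 3 + 179.641ms (1/2)
11. 1257.485ms @ 7/2 + 179.641ms (1/2)
12. 1437.126ms @ 4 + 179.641ms (1/2)
13. 1616.766ms @ 9/2 + 89.82ms (1/4)
14. 1706.587ms @ 19/4 + 89.82ms (1/4)
15. 1796.407ms @ 5 + 179.641ms (1/2)
16. 1976.048ms @ 11/2 + 89.82ms (1/4)
17. 2065.868ms @ 23/4 + 89.82ms (1/4)
18. 2155.689ms @ 6 + 359.281ms (1)
19. 2514.97ms @ 7 + 359.281ms (1)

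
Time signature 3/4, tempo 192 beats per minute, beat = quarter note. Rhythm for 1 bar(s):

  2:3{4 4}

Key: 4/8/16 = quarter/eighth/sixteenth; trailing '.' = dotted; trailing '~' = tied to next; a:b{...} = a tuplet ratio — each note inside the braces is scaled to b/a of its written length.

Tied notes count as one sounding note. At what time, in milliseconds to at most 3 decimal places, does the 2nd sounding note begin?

note 2 onset = 3/2b = 468.75ms

1. 0.0ms @ 0 + 468.75ms (3/2)
2. 468.75ms @ 3/2 + 468.75ms (3/2)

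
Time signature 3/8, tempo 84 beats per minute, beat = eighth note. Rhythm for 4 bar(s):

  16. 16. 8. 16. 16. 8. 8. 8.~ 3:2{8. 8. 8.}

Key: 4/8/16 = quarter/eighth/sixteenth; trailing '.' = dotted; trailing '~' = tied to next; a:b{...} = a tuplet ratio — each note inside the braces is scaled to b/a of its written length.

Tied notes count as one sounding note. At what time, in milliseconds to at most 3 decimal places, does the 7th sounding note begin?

note 7 onset = 6b = 4285.714ms

1. 0.0ms @ 0 + 535.714ms (3/4)
2. 535.714ms @ 3/4 + 535.714ms (3/4)
3. 1071.429ms @ 3/2 + 1071.429ms (3/2)
4. 2142.857ms @ 3 + 535.714ms (3/4)
5. 2678.571ms @ 15/4 + 535.714ms (3/4)
6. 3214.286ms @ 9/2 + 1071.429ms (3/2)
7. 4285.714ms @ 6 + 1071.429ms (3/2)
8. 5357.143ms @ 15/2 + 1785.714ms (5/2)
9. 7142.857ms @ 10 + 714.286ms (1)
10. 7857.143ms @ 11 + 714.286ms (1)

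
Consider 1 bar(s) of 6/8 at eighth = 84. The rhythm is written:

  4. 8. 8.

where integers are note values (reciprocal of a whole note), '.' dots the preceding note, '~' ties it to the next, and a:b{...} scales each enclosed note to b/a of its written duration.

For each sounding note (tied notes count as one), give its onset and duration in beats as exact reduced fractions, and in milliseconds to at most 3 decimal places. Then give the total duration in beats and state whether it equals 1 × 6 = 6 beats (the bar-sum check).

1) 0.0ms=0b +2142.857ms=3b
2) 2142.857ms=3b +1071.429ms=3/2b
3) 3214.286ms=9/2b +1071.429ms=3/2b
Σ=6b of 6 (84bpm 6/8) — PASS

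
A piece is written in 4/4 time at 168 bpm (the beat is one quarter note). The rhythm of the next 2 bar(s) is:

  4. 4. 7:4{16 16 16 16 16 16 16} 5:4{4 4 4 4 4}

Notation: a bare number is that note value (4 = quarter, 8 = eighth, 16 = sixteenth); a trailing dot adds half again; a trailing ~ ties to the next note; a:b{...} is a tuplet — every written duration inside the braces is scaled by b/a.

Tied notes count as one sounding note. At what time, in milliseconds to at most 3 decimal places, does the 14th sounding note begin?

note 14 onset = 36/5b = 2571.429ms

1. 0.0ms @ 0 + 535.714ms (3/2)
2. 535.714ms @ 3/2 + 535.714ms (3/2)
3. 1071.429ms @ 3 + 51.02ms (1/7)
4. 1122.449ms @ 22/7 + 51.02ms (1/7)
5. 1173.469ms @ 23/7 + 51.02ms (1/7)
6. 1224.49ms @ 24/7 + 51.02ms (1/7)
7. 1275.51ms @ 25/7 + 51.02ms (1/7)
8. 1326.531ms @ 26/7 + 51.02ms (1/7)
9. 1377.551ms @ 27/7 + 51.02ms (1/7)
10. 1428.571ms @ 4 + 285.714ms (4/5)
11. 1714.286ms @ 24/5 + 285.714ms (4/5)
12. 2000.0ms @ 28/5 + 285.714ms (4/5)
13. 2285.714ms @ 32/5 + 285.714ms (4/5)
14. 2571.429ms @ 36/5 + 285.714ms (4/5)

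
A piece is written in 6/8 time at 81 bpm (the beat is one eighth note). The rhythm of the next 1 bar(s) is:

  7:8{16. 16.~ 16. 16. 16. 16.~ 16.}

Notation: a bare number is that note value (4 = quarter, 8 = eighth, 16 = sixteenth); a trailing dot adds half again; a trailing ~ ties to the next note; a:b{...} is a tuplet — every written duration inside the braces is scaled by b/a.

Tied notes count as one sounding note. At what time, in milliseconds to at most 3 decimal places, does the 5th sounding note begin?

note 5 onset = 30/7b = 3174.603ms

1. 0.0ms @ 0 + 634.921ms (6/7)
2. 634.921ms @ 6/7 + 1269.841ms (12/7)
3. 1904.762ms @ 18/7 + 634.921ms (6/7)
4. 2539.683ms @ 24/7 + 634.921ms (6/7)
5. 3174.603ms @ 30/7 + 1269.841ms (12/7)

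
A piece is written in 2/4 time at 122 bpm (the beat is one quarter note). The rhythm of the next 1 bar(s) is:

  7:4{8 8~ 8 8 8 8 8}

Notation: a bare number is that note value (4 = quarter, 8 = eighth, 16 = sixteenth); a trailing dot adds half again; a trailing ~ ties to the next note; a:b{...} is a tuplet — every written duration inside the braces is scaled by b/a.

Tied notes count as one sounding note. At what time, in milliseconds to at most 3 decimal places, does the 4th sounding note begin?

1. 0.0ms @ 0 + 140.515ms (2/7)
2. 140.515ms @ 2/7 + 281.03ms (4/7)
3. 421.546ms @ 6/7 + 140.515ms (2/7)
4. 562.061ms @ 8/7 + 140.515ms (2/7)
5. 702.576ms @ 10/7 + 140.515ms (2/7)
6. 843.091ms @ 12/7 + 140.515ms (2/7)

note 4 onset = 8/7b = 562.061ms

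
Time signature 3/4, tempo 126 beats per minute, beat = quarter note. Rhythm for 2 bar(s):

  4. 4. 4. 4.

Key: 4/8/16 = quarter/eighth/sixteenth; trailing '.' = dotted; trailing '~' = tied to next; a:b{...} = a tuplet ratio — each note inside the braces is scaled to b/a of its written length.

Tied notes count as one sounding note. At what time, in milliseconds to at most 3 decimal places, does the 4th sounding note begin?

note 4 onset = 9/2b = 2142.857ms

1. 0.0ms @ 0 + 714.286ms (3/2)
2. 714.286ms @ 3/2 + 714.286ms (3/2)
3. 1428.571ms @ 3 + 714.286ms (3/2)
4. 2142.857ms @ 9/2 + 714.286ms (3/2)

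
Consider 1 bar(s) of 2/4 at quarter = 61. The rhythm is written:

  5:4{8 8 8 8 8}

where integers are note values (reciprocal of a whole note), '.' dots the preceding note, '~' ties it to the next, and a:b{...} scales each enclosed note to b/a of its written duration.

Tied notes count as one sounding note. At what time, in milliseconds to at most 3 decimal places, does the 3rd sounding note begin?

note 3 onset = 4/5b = 786.885ms

1. 0.0ms @ 0 + 393.443ms (2/5)
2. 393.443ms @ 2/5 + 393.443ms (2/5)
3. 786.885ms @ 4/5 + 393.443ms (2/5)
4. 1180.328ms @ 6/5 + 393.443ms (2/5)
5. 1573.77ms @ 8/5 + 393.443ms (2/5)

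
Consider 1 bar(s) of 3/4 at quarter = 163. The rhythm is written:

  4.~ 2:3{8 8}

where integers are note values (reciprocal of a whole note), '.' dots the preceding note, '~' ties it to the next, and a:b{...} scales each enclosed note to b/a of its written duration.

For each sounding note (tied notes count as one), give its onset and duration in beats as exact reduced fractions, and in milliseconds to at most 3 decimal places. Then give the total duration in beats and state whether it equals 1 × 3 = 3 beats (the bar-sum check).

1) 0.0ms=0b +828.221ms=9/4b
2) 828.221ms=9/4b +276.074ms=3/4b
Σ=3b of 3 (163bpm 3/4) — PASS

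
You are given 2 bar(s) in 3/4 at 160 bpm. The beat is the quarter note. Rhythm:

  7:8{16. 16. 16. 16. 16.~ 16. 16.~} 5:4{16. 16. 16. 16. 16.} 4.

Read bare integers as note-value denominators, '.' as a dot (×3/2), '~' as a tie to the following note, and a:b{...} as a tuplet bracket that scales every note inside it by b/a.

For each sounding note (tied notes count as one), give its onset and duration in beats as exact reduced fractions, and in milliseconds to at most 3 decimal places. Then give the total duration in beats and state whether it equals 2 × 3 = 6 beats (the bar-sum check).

1) 0.0ms=0b +160.714ms=3/7b
2) 160.714ms=3/7b +160.714ms=3/7b
3) 321.429ms=6/7b +160.714ms=3/7b
4) 482.143ms=9/7b +160.714ms=3/7b
5) 642.857ms=12/7b +321.429ms=6/7b
6) 964.286ms=18/7b +273.214ms=51/70b
7) 1237.5ms=33/10b +112.5ms=3/10b
8) 1350.0ms=18/5b +112.5ms=3/10b
9) 1462.5ms=39/10b +112.5ms=3/10b
10) 1575.0ms=21/5b +112.5ms=3/10b
11) 1687.5ms=9/2b +562.5ms=3/2b
Σ=6b of 6 (160bpm 3/4) — PASS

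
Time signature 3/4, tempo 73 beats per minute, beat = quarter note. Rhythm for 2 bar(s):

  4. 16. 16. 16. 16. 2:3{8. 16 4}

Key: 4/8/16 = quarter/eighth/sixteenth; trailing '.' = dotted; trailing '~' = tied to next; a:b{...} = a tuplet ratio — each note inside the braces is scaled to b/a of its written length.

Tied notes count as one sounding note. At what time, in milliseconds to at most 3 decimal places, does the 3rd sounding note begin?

1. 0.0ms @ 0 + 1232.877ms (3/2)
2. 1232.877ms @ 3/2 + 308.219ms (3/8)
3. 1541.096ms @ 15/8 + 308.219ms (3/8)
4. 1849.315ms @ 9/4 + 308.219ms (3/8)
5. 2157.534ms @ 21/8 + 308.219ms (3/8)
6. 2465.753ms @ 3 + 924.658ms (9/8)
7. 3390.411ms @ 33/8 + 308.219ms (3/8)
8. 3698.63ms @ 9/2 + 1232.877ms (3/2)

note 3 onset = 15/8b = 1541.096ms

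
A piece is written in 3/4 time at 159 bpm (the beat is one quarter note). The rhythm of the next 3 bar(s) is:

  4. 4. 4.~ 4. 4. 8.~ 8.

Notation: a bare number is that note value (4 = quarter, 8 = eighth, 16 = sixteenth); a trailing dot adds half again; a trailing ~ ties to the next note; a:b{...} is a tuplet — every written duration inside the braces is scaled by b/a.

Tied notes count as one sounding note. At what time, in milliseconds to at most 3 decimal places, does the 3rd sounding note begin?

note 3 onset = 3b = 1132.075ms

1. 0.0ms @ 0 + 566.038ms (3/2)
2. 566.038ms @ 3/2 + 566.038ms (3/2)
3. 1132.075ms @ 3 + 1132.075ms (3)
4. 2264.151ms @ 6 + 566.038ms (3/2)
5. 2830.189ms @ 15/2 + 566.038ms (3/2)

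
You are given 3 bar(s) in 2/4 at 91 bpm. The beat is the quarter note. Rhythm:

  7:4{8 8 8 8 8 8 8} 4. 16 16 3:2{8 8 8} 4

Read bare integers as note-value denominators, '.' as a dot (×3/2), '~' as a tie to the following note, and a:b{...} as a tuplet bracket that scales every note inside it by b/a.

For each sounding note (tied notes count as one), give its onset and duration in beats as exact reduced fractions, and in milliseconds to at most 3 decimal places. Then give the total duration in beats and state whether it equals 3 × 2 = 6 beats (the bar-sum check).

1) 0.0ms=0b +188.383ms=2/7b
2) 188.383ms=2/7b +188.383ms=2/7b
3) 376.766ms=4/7b +188.383ms=2/7b
4) 565.149ms=6/7b +188.383ms=2/7b
5) 753.532ms=8/7b +188.383ms=2/7b
6) 941.915ms=10/7b +188.383ms=2/7b
7) 1130.298ms=12/7b +188.383ms=2/7b
8) 1318.681ms=2b +989.011ms=3/2b
9) 2307.692ms=7/2b +164.835ms=1/4b
10) 2472.527ms=15/4b +164.835ms=1/4b
11) 2637.363ms=4b +219.78ms=1/3b
12) 2857.143ms=13/3b +219.78ms=1/3b
13) 3076.923ms=14/3b +219.78ms=1/3b
14) 3296.703ms=5b +659.341ms=1b
Σ=6b of 6 (91bpm 2/4) — PASS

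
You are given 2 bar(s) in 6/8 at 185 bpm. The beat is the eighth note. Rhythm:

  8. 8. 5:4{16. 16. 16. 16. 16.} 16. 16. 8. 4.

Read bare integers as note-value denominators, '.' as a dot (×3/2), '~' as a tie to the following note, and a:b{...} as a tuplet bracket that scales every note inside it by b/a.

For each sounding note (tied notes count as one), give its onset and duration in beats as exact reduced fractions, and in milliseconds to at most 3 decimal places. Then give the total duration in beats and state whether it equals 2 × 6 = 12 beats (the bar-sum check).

1) 0.0ms=0b +486.486ms=3/2b
2) 486.486ms=3/2b +486.486ms=3/2b
3) 972.973ms=3b +194.595ms=3/5b
4) 1167.568ms=18/5b +194.595ms=3/5b
5) 1362.162ms=21/5b +194.595ms=3/5b
6) 1556.757ms=24/5b +194.595ms=3/5b
7) 1751.351ms=27/5b +194.595ms=3/5b
8) 1945.946ms=6b +243.243ms=3/4b
9) 2189.189ms=27/4b +243.243ms=3/4b
10) 2432.432ms=15/2b +486.486ms=3/2b
11) 2918.919ms=9b +972.973ms=3b
Σ=12b of 12 (185bpm 6/8) — PASS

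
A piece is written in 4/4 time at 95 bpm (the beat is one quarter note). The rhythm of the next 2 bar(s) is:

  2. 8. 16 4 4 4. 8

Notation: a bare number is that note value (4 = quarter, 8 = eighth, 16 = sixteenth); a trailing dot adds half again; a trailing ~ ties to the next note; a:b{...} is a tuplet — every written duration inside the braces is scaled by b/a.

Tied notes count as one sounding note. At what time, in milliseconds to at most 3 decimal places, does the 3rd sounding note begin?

1. 0.0ms @ 0 + 1894.737ms (3)
2. 1894.737ms @ 3 + 473.684ms (3/4)
3. 2368.421ms @ 15/4 + 157.895ms (1/4)
4. 2526.316ms @ 4 + 631.579ms (1)
5. 3157.895ms @ 5 + 631.579ms (1)
6. 3789.474ms @ 6 + 947.368ms (3/2)
7. 4736.842ms @ 15/2 + 315.789ms (1/2)

note 3 onset = 15/4b = 2368.421ms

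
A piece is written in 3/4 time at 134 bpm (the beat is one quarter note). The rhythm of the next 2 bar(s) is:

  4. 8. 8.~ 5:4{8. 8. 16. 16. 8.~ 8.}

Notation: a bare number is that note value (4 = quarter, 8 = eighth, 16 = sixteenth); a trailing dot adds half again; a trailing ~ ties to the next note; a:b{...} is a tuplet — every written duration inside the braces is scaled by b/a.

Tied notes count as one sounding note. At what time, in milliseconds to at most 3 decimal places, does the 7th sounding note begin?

1. 0.0ms @ 0 + 671.642ms (3/2)
2. 671.642ms @ 3/2 + 335.821ms (3/4)
3. 1007.463ms @ 9/4 + 604.478ms (27/20)
4. 1611.94ms @ 18/5 + 268.657ms (3/5)
5. 1880.597ms @ 21/5 + 134.328ms (3/10)
6. 2014.925ms @ 9/2 + 134.328ms (3/10)
7. 2149.254ms @ 24/5 + 537.313ms (6/5)

note 7 onset = 24/5b = 2149.254ms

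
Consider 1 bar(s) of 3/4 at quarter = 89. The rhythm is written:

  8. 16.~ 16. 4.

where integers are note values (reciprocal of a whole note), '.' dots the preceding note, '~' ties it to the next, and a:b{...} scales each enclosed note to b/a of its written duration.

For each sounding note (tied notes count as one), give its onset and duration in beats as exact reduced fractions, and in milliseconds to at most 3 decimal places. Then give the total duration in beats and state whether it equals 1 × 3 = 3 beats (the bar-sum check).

1) 0.0ms=0b +505.618ms=3/4b
2) 505.618ms=3/4b +505.618ms=3/4b
3) 1011.236ms=3/2b +1011.236ms=3/2b
Σ=3b of 3 (89bpm 3/4) — PASS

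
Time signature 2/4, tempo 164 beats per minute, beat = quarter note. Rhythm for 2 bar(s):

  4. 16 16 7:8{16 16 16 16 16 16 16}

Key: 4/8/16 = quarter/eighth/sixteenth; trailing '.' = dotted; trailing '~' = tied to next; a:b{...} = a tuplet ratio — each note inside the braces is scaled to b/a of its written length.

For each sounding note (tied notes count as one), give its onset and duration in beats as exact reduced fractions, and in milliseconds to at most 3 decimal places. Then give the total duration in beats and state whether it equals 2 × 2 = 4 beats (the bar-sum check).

1) 0.0ms=0b +548.78ms=3/2b
2) 548.78ms=3/2b +91.463ms=1/4b
3) 640.244ms=7/4b +91.463ms=1/4b
4) 731.707ms=2b +104.53ms=2/7b
5) 836.237ms=16/7b +104.53ms=2/7b
6) 940.767ms=18/7b +104.53ms=2/7b
7) 1045.296ms=20/7b +104.53ms=2/7b
8) 1149.826ms=22/7b +104.53ms=2/7b
9) 1254.355ms=24/7b +104.53ms=2/7b
10) 1358.885ms=26/7b +104.53ms=2/7b
Σ=4b of 4 (164bpm 2/4) — PASS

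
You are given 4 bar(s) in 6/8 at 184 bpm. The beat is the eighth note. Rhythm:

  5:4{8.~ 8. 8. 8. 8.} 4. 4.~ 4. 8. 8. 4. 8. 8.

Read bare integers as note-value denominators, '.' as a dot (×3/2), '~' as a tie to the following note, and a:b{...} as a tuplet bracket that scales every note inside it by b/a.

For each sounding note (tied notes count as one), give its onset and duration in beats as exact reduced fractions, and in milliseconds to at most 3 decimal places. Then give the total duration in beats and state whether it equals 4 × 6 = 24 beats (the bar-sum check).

1) 0.0ms=0b +782.609ms=12/5b
2) 782.609ms=12/5b +391.304ms=6/5b
3) 1173.913ms=18/5b +391.304ms=6/5b
4) 1565.217ms=24/5b +391.304ms=6/5b
5) 1956.522ms=6b +978.261ms=3b
6) 2934.783ms=9b +1956.522ms=6b
7) 4891.304ms=15b +489.13ms=3/2b
8) 5380.435ms=33/2b +489.13ms=3/2b
9) 5869.565ms=18b +978.261ms=3b
10) 6847.826ms=21b +489.13ms=3/2b
11) 7336.957ms=45/2b +489.13ms=3/2b
Σ=24b of 24 (184bpm 6/8) — PASS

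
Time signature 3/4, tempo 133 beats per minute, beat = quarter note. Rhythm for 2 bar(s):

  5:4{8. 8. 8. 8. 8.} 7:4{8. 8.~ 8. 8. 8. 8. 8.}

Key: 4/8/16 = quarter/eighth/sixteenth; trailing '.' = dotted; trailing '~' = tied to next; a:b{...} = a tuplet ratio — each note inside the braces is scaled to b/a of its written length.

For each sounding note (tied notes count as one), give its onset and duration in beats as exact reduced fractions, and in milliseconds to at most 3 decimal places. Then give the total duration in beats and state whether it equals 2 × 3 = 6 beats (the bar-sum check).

1) 0.0ms=0b +270.677ms=3/5b
2) 270.677ms=3/5b +270.677ms=3/5b
3) 541.353ms=6/5b +270.677ms=3/5b
4) 812.03ms=9/5b +270.677ms=3/5b
5) 1082.707ms=12/5b +270.677ms=3/5b
6) 1353.383ms=3b +193.34ms=3/7b
7) 1546.724ms=24/7b +386.681ms=6/7b
8) 1933.405ms=30/7b +193.34ms=3/7b
9) 2126.745ms=33/7b +193.34ms=3/7b
10) 2320.086ms=36/7b +193.34ms=3/7b
11) 2513.426ms=39/7b +193.34ms=3/7b
Σ=6b of 6 (133bpm 3/4) — PASS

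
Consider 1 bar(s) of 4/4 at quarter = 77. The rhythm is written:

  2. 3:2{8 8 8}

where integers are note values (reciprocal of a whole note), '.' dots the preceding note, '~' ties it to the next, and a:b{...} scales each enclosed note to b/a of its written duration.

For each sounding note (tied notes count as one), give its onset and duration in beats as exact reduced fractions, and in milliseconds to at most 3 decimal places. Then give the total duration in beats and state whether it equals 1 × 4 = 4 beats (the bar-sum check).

1) 0.0ms=0b +2337.662ms=3b
2) 2337.662ms=3b +259.74ms=1/3b
3) 2597.403ms=10/3b +259.74ms=1/3b
4) 2857.143ms=11/3b +259.74ms=1/3b
Σ=4b of 4 (77bpm 4/4) — PASS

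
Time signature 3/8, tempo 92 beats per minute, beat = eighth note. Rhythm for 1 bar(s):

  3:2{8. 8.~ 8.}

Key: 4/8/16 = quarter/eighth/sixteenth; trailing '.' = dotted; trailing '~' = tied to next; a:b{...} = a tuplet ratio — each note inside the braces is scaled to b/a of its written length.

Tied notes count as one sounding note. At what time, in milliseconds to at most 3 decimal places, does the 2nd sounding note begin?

1. 0.0ms @ 0 + 652.174ms (1)
2. 652.174ms @ 1 + 1304.348ms (2)

note 2 onset = 1b = 652.174ms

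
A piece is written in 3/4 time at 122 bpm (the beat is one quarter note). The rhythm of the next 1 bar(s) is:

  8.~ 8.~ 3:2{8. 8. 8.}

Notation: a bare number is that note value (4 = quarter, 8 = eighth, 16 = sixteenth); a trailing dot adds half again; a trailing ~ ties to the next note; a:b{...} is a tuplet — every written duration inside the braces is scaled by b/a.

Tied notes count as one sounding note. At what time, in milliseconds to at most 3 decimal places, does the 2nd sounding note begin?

1. 0.0ms @ 0 + 983.607ms (2)
2. 983.607ms @ 2 + 245.902ms (1/2)
3. 1229.508ms @ 5/2 + 245.902ms (1/2)

note 2 onset = 2b = 983.607ms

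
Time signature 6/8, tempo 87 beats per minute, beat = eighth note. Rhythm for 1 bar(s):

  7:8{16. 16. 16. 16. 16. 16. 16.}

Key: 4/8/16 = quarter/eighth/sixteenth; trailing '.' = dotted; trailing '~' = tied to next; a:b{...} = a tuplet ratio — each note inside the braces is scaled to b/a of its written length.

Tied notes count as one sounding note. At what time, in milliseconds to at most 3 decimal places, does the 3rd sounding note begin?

note 3 onset = 12/7b = 1182.266ms

1. 0.0ms @ 0 + 591.133ms (6/7)
2. 591.133ms @ 6/7 + 591.133ms (6/7)
3. 1182.266ms @ 12/7 + 591.133ms (6/7)
4. 1773.399ms @ 18/7 + 591.133ms (6/7)
5. 2364.532ms @ 24/7 + 591.133ms (6/7)
6. 2955.665ms @ 30/7 + 591.133ms (6/7)
7. 3546.798ms @ 36/7 + 591.133ms (6/7)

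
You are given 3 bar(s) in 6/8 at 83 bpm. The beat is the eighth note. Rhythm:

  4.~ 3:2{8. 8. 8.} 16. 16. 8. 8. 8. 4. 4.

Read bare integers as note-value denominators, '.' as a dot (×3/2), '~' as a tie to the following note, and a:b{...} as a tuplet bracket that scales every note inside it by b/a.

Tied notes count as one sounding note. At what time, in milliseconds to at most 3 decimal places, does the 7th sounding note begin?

1. 0.0ms @ 0 + 2891.566ms (4)
2. 2891.566ms @ 4 + 722.892ms (1)
3. 3614.458ms @ 5 + 722.892ms (1)
4. 4337.349ms @ 6 + 542.169ms (3/4)
5. 4879.518ms @ 27/4 + 542.169ms (3/4)
6. 5421.687ms @ 15/2 + 1084.337ms (3/2)
7. 6506.024ms @ 9 + 1084.337ms (3/2)
8. 7590.361ms @ 21/2 + 1084.337ms (3/2)
9. 8674.699ms @ 12 + 2168.675ms (3)
10. 10843.373ms @ 15 + 2168.675ms (3)

note 7 onset = 9b = 6506.024ms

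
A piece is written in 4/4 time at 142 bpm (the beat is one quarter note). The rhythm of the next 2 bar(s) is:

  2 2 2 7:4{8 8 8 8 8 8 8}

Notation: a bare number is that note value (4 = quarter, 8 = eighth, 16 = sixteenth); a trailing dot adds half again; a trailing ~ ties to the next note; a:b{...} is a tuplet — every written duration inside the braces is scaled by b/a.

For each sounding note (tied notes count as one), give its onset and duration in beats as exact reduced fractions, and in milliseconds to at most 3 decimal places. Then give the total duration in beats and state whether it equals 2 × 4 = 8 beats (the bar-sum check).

1) 0.0ms=0b +845.07ms=2b
2) 845.07ms=2b +845.07ms=2b
3) 1690.141ms=4b +845.07ms=2b
4) 2535.211ms=6b +120.724ms=2/7b
5) 2655.936ms=44/7b +120.724ms=2/7b
6) 2776.66ms=46/7b +120.724ms=2/7b
7) 2897.384ms=48/7b +120.724ms=2/7b
8) 3018.109ms=50/7b +120.724ms=2/7b
9) 3138.833ms=52/7b +120.724ms=2/7b
10) 3259.557ms=54/7b +120.724ms=2/7b
Σ=8b of 8 (142bpm 4/4) — PASS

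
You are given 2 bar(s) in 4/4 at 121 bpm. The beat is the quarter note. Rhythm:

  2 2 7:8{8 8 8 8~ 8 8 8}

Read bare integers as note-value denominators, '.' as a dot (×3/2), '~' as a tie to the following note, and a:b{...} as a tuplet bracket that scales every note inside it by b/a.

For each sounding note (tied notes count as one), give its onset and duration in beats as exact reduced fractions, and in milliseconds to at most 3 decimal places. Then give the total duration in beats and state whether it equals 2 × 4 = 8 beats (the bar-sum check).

1) 0.0ms=0b +991.736ms=2b
2) 991.736ms=2b +991.736ms=2b
3) 1983.471ms=4b +283.353ms=4/7b
4) 2266.824ms=32/7b +283.353ms=4/7b
5) 2550.177ms=36/7b +283.353ms=4/7b
6) 2833.53ms=40/7b +566.706ms=8/7b
7) 3400.236ms=48/7b +283.353ms=4/7b
8) 3683.589ms=52/7b +283.353ms=4/7b
Σ=8b of 8 (121bpm 4/4) — PASS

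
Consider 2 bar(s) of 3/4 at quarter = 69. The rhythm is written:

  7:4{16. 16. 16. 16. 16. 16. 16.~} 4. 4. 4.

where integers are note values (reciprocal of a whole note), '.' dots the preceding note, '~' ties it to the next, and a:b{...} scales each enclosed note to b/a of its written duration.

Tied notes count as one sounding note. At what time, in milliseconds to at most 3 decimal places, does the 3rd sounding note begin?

note 3 onset = 3/7b = 372.671ms

1. 0.0ms @ 0 + 186.335ms (3/14)
2. 186.335ms @ 3/14 + 186.335ms (3/14)
3. 372.671ms @ 3/7 + 186.335ms (3/14)
4. 559.006ms @ 9/14 + 186.335ms (3/14)
5. 745.342ms @ 6/7 + 186.335ms (3/14)
6. 931.677ms @ 15/14 + 186.335ms (3/14)
7. 1118.012ms @ 9/7 + 1490.683ms (12/7)
8. 2608.696ms @ 3 + 1304.348ms (3/2)
9. 3913.043ms @ 9/2 + 1304.348ms (3/2)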